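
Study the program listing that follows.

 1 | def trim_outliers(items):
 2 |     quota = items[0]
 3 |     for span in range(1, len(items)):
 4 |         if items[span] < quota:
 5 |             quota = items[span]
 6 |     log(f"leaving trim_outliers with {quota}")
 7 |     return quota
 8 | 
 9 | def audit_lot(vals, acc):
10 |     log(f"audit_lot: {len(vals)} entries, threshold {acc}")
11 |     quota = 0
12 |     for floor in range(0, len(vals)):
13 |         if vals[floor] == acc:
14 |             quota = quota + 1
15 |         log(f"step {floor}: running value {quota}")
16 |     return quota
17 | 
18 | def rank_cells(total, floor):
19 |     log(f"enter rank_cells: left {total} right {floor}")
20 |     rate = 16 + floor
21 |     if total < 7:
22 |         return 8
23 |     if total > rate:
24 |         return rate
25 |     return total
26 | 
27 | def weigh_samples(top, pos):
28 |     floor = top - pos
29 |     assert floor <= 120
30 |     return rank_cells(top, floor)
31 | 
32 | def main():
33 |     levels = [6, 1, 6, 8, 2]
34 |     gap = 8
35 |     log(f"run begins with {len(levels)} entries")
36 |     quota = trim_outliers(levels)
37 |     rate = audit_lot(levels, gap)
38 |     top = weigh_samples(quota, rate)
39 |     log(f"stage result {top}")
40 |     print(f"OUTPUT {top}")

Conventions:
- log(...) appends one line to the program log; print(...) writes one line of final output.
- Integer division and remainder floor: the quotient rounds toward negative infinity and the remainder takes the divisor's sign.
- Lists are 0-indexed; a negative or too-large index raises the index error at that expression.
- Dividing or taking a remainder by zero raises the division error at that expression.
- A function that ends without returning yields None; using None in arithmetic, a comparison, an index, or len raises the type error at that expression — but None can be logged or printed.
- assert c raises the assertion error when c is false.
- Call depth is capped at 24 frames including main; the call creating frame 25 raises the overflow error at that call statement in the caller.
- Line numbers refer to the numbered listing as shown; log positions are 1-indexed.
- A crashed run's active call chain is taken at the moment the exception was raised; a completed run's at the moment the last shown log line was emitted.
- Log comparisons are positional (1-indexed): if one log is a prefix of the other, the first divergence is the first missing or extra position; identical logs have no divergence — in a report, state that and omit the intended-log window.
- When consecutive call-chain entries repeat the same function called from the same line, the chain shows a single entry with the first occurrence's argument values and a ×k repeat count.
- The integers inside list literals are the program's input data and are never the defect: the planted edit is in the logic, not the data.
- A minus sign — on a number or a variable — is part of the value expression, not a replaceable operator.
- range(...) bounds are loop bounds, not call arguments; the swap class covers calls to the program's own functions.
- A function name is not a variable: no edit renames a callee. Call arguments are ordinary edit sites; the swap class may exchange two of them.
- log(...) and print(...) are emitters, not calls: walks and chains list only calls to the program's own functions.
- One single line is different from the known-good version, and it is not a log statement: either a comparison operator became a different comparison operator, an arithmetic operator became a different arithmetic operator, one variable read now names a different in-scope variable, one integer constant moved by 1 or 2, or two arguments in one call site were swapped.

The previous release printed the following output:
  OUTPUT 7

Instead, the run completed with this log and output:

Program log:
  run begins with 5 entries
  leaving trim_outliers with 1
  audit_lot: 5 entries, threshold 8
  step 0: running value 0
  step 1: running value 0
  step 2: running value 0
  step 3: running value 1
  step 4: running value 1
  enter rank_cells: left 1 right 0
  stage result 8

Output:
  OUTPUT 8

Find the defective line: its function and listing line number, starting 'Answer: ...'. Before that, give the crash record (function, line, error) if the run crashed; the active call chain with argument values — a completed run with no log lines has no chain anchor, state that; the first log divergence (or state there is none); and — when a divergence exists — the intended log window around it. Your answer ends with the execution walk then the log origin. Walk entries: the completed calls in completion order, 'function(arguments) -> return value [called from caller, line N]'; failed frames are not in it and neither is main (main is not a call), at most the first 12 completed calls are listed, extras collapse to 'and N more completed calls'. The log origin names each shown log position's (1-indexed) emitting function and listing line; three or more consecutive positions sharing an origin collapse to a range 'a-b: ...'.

Answer: the defect is in rank_cells at line 22.
The tell: Everything matches until log position 10, which reads 'stage result 8' in place of 'stage result 7'.
Call chain: main.
First divergence: position 10; shown 'stage result 8' vs intended 'stage result 7'.
Intended log window:
  8: step 4: running value 1
  9: enter rank_cells: left 1 right 0
  10: stage result 7
Execution walk:
  trim_outliers([6, 1, 6, 8, 2]) -> 1  [called from main, line 36]
  audit_lot([6, 1, 6, 8, 2], 8) -> 1  [called from main, line 37]
  rank_cells(1, 0) -> 8  [called from weigh_samples, line 30]
  weigh_samples(1, 1) -> 8  [called from main, line 38]
Log origins:
  1 — main, line 35
  2 — trim_outliers, line 6
  3 — audit_lot, line 10
  4-8 — audit_lot, line 15
  9 — rank_cells, line 19
  10 — main, line 39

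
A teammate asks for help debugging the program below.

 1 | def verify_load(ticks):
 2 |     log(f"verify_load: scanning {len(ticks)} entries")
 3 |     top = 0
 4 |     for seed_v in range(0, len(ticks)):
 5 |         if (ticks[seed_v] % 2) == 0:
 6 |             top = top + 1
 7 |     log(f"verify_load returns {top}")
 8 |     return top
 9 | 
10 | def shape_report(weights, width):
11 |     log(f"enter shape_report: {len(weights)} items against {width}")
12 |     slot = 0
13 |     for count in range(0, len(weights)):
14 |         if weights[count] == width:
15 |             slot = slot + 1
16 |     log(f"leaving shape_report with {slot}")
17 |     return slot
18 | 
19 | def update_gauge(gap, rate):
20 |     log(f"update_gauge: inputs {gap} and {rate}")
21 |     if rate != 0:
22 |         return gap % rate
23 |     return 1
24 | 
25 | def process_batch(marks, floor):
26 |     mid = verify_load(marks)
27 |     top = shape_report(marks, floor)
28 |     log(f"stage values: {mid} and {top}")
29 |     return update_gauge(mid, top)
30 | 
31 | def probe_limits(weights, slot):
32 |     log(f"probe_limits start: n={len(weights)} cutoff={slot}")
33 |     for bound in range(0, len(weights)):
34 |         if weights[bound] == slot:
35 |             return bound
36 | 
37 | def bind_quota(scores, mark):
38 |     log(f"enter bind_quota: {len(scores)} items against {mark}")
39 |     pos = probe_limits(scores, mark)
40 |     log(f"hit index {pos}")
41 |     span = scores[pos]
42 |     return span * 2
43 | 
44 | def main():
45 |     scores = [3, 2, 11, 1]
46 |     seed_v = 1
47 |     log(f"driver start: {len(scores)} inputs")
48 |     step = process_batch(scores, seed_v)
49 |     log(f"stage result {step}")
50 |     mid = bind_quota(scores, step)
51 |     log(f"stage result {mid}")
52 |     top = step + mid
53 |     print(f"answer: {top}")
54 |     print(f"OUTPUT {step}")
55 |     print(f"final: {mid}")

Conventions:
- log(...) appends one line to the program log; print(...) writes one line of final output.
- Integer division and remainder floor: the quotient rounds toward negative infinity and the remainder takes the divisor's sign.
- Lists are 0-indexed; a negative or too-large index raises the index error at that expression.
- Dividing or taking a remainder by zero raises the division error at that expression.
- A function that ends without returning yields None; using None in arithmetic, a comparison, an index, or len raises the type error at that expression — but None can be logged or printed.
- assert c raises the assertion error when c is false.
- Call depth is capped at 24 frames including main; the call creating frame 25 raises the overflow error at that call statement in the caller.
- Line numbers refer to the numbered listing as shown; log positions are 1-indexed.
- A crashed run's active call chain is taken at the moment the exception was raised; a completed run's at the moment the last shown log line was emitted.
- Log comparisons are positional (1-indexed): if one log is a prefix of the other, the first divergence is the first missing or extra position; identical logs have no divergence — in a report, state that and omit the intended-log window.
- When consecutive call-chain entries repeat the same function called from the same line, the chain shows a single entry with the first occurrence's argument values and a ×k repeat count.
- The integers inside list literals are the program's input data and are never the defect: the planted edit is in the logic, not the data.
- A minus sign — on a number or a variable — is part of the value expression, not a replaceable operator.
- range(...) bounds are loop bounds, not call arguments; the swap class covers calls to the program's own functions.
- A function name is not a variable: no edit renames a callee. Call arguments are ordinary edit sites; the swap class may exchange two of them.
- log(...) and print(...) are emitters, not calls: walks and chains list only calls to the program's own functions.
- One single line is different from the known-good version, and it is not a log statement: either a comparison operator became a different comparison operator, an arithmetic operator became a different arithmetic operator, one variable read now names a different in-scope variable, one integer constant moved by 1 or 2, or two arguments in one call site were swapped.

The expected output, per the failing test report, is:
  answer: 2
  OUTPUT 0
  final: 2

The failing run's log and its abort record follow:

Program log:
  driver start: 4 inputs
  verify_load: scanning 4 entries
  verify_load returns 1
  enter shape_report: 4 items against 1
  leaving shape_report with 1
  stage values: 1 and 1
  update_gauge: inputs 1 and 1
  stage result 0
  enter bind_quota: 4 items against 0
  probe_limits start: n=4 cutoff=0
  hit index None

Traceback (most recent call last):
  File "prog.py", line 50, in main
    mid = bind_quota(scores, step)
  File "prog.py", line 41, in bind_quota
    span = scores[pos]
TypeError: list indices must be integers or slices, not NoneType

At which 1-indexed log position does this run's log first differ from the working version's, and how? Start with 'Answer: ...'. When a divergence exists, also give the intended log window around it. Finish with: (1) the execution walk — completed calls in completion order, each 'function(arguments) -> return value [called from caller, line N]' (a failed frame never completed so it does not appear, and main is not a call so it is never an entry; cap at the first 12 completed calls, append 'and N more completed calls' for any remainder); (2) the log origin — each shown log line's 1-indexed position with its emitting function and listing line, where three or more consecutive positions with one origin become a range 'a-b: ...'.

Answer: at position 9 the run shows 'enter bind_quota: 4 items against 0' where the working version logs 'enter bind_quota: 4 items against 1'.
Intended log window:
  7: update_gauge: inputs 1 and 1
  8: stage result 0
  9: enter bind_quota: 4 items against 1
  10: probe_limits start: n=4 cutoff=1
Execution walk:
  verify_load([3, 2, 11, 1]) -> 1  [called from process_batch, line 26]
  shape_report([3, 2, 11, 1], 1) -> 1  [called from process_batch, line 27]
  update_gauge(1, 1) -> 0  [called from process_batch, line 29]
  process_batch([3, 2, 11, 1], 1) -> 0  [called from main, line 48]
  probe_limits([3, 2, 11, 1], 0) -> None  [called from bind_quota, line 39]
Log origins:
  1: from main, line 47
  2: from verify_load, line 2
  3: from verify_load, line 7
  4: from shape_report, line 11
  5: from shape_report, line 16
  6: from process_batch, line 28
  7: from update_gauge, line 20
  8: from main, line 49
  9: from bind_quota, line 38
  10: from probe_limits, line 32
  11: from bind_quota, line 40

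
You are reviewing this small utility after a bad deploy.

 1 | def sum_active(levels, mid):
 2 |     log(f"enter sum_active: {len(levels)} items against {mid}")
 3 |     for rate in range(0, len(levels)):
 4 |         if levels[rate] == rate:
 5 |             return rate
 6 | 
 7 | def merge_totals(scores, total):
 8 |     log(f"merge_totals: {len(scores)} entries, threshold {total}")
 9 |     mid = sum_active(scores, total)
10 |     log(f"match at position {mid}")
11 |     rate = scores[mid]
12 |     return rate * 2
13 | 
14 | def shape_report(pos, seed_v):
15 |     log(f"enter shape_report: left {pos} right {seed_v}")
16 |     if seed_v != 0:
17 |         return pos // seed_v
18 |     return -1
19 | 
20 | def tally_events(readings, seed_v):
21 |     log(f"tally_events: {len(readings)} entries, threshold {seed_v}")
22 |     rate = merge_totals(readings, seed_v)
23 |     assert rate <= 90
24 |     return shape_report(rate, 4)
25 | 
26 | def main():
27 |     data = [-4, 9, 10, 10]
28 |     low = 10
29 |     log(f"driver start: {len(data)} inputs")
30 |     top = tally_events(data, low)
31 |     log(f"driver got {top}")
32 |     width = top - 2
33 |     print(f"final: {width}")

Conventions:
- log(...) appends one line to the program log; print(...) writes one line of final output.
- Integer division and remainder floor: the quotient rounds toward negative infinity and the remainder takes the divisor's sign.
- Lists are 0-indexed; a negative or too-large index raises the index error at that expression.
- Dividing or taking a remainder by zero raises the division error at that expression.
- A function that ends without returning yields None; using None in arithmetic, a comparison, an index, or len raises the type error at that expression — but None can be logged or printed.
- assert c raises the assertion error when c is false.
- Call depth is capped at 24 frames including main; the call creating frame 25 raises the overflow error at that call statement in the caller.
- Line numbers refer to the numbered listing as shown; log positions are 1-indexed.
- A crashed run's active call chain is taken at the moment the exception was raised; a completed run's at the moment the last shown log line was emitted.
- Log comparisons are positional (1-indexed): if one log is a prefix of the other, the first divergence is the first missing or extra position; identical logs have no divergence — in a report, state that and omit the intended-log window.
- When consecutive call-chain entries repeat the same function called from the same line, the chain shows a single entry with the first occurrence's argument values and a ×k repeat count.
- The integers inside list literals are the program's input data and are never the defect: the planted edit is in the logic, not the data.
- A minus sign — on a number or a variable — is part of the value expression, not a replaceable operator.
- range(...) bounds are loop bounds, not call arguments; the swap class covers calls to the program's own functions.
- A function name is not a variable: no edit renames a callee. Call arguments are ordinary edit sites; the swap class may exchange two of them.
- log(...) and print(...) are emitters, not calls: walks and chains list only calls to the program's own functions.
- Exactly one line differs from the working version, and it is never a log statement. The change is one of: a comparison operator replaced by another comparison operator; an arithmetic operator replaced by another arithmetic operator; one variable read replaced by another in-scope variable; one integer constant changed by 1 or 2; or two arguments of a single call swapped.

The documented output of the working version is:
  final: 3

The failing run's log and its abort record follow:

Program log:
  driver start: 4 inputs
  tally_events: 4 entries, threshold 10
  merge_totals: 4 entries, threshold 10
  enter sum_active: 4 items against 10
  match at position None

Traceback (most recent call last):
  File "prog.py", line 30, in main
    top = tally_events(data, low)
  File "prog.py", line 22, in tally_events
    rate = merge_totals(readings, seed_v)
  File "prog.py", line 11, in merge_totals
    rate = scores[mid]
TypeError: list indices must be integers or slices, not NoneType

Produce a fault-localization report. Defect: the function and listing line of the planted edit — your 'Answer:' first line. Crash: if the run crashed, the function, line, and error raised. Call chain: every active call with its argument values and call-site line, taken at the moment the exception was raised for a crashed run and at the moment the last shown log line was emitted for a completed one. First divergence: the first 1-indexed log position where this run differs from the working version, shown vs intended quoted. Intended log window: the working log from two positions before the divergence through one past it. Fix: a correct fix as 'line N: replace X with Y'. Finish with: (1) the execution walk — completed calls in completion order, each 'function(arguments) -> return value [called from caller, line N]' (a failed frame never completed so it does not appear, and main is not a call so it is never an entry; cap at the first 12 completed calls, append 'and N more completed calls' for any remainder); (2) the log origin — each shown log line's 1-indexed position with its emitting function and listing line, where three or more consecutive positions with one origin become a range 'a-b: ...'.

Answer: the defect is in sum_active at line 4.
Core observation: The log first diverges at position 5: the faulty run prints 'match at position None' where the working version prints 'match at position 2'.
Crash: merge_totals, line 11, TypeError.
Call chain: main -> tally_events([-4, 9, 10, 10], 10) (called at line 30) -> merge_totals([-4, 9, 10, 10], 10) (called at line 22).
First divergence: at position 5 the run shows 'match at position None' where the working version logs 'match at position 2'.
Intended log window:
  3: merge_totals: 4 entries, threshold 10
  4: enter sum_active: 4 items against 10
  5: match at position 2
  6: enter shape_report: left 20 right 4
Execution walk:
  sum_active([-4, 9, 10, 10], 10) -> None  [called from merge_totals, line 9]
Log origins:
  1: emitted by main (line 29)
  2: emitted by tally_events (line 21)
  3: emitted by merge_totals (line 8)
  4: emitted by sum_active (line 2)
  5: emitted by merge_totals (line 10)
A correct fix: line 4: replace `levels[rate] == rate` with `levels[rate] == mid`.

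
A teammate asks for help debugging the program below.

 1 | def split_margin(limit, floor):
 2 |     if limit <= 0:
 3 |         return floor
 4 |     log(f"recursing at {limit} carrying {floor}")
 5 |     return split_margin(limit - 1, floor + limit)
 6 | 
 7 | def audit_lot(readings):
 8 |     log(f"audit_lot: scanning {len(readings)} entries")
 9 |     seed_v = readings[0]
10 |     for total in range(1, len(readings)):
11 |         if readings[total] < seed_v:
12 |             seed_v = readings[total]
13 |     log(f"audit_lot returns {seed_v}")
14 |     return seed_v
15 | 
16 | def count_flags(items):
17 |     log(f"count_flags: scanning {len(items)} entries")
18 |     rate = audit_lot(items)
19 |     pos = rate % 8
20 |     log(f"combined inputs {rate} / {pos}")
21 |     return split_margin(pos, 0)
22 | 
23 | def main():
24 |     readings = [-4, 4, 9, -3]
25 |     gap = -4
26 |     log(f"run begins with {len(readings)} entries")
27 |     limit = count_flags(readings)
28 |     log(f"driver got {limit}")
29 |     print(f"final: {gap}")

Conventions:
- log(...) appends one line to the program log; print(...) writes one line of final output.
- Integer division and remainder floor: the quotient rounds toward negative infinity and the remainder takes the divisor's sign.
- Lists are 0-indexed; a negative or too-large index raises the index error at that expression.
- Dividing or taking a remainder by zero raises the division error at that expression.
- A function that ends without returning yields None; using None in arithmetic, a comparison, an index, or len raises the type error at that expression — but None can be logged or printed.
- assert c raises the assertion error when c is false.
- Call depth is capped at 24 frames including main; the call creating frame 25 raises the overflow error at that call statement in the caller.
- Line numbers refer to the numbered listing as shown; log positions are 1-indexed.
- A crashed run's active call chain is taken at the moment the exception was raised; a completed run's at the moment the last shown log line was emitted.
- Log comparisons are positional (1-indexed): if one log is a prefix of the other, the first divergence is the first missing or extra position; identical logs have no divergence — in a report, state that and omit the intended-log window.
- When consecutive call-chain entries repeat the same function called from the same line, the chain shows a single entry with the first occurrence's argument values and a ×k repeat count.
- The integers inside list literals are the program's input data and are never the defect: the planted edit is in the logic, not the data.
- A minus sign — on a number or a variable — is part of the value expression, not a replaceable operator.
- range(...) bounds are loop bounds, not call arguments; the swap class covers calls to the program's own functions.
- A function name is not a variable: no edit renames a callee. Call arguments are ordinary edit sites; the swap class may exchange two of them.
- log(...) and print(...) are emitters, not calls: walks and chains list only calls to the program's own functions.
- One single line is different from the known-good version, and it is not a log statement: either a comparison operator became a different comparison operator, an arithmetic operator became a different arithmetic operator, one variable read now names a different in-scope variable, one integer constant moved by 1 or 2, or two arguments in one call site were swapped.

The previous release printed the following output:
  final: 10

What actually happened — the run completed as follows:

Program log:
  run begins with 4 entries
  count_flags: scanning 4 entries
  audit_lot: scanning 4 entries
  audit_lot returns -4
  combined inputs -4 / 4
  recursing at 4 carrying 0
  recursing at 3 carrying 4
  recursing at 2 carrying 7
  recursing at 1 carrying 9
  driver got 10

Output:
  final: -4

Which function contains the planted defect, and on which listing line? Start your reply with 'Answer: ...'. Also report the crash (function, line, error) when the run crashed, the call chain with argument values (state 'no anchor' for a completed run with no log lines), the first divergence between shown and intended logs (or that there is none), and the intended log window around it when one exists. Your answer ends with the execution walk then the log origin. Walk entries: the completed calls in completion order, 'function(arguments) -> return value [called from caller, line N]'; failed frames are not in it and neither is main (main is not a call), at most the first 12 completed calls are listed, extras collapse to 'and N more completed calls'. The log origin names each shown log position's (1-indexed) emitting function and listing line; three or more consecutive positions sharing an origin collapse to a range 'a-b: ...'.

Answer: the defect is in main at line 29.
Key observation: No log line changed; the fault shows up purely in the output.
Call chain: main.
First divergence: there is none — every log position agrees.
Execution walk:
  audit_lot([-4, 4, 9, -3]) -> -4  [called from count_flags, line 18]
  split_margin(0, 10) -> 10  [called from split_margin, line 5]
  split_margin(1, 9) -> 10  [called from split_margin, line 5]
  split_margin(2, 7) -> 10  [called from split_margin, line 5]
  split_margin(3, 4) -> 10  [called from split_margin, line 5]
  split_margin(4, 0) -> 10  [called from count_flags, line 21]
  count_flags([-4, 4, 9, -3]) -> 10  [called from main, line 27]
Origin of each log line:
  1: emitted by main (line 26)
  2: emitted by count_flags (line 17)
  3: emitted by audit_lot (line 8)
  4: emitted by audit_lot (line 13)
  5: emitted by count_flags (line 20)
  6-9: emitted by split_margin (line 4)
  10: emitted by main (line 28)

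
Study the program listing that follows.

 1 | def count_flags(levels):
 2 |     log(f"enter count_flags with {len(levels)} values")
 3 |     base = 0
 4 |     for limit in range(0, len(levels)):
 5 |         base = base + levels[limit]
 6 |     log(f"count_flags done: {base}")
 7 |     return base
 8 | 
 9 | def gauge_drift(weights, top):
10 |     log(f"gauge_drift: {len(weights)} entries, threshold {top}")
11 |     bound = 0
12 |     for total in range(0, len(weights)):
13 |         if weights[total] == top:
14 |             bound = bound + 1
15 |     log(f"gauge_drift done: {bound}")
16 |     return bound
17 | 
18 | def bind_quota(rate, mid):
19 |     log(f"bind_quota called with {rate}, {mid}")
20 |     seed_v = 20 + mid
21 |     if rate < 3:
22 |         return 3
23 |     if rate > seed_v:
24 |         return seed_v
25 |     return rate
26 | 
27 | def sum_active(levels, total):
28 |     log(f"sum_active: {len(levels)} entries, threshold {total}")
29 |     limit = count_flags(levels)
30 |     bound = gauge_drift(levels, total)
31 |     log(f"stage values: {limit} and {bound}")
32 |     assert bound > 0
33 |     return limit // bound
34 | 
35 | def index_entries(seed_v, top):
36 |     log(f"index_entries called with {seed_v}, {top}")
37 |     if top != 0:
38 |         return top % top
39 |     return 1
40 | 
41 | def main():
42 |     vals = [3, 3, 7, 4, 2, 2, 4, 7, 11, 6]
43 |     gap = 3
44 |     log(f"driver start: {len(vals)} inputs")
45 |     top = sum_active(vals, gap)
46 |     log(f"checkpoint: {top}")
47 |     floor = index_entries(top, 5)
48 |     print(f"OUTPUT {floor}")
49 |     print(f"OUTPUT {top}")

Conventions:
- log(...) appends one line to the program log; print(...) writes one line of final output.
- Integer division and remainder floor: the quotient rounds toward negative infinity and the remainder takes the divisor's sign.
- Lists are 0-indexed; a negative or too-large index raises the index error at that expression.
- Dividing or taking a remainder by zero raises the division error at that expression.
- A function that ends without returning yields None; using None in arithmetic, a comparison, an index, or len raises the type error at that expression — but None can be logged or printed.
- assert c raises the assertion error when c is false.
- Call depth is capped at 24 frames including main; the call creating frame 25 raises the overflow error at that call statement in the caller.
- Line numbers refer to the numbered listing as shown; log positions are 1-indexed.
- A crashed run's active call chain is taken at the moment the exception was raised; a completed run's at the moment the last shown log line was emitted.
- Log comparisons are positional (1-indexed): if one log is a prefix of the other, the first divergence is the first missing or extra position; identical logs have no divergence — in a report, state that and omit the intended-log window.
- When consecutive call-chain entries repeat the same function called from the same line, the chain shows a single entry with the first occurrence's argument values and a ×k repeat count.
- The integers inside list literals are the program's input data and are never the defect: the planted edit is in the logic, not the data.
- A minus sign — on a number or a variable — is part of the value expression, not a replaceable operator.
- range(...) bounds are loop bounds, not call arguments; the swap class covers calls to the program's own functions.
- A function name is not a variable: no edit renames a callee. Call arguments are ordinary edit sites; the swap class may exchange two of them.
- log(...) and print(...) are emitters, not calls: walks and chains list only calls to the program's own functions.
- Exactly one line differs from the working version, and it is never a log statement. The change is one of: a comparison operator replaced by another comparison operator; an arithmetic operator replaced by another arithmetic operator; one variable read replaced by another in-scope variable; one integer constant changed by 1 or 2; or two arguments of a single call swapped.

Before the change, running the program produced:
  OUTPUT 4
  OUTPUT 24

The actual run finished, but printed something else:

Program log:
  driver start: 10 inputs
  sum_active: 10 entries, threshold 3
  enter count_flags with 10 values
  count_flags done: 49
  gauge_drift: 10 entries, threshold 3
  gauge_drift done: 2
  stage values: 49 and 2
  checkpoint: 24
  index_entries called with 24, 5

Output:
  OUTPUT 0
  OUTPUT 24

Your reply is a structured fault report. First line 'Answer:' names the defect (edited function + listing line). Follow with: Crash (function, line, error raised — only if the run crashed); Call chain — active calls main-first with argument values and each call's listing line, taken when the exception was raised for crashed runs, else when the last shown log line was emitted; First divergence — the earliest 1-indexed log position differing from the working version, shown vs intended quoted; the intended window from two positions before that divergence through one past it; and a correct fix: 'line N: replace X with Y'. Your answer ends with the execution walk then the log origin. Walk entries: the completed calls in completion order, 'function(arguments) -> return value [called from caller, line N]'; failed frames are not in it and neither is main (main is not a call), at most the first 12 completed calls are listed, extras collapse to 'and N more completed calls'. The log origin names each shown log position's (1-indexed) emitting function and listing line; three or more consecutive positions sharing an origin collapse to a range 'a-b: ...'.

Answer: the defect is in index_entries at line 38.
Key fact: The two runs log identically and part ways only at the printed values.
Call chain: main -> index_entries(24, 5) (called at line 47).
First divergence: none — the logs agree in full.
Execution walk:
  count_flags([3, 3, 7, 4, 2, 2, 4, 7, 11, 6]) -> 49  [called from sum_active, line 29]
  gauge_drift([3, 3, 7, 4, 2, 2, 4, 7, 11, 6], 3) -> 2  [called from sum_active, line 30]
  sum_active([3, 3, 7, 4, 2, 2, 4, 7, 11, 6], 3) -> 24  [called from main, line 45]
  index_entries(24, 5) -> 0  [called from main, line 47]
Origin of each log line:
  1: logged in main at line 44
  2: logged in sum_active at line 28
  3: logged in count_flags at line 2
  4: logged in count_flags at line 6
  5: logged in gauge_drift at line 10
  6: logged in gauge_drift at line 15
  7: logged in sum_active at line 31
  8: logged in main at line 46
  9: logged in index_entries at line 36
A correct fix: line 38: replace `top % top` with `seed_v % top`.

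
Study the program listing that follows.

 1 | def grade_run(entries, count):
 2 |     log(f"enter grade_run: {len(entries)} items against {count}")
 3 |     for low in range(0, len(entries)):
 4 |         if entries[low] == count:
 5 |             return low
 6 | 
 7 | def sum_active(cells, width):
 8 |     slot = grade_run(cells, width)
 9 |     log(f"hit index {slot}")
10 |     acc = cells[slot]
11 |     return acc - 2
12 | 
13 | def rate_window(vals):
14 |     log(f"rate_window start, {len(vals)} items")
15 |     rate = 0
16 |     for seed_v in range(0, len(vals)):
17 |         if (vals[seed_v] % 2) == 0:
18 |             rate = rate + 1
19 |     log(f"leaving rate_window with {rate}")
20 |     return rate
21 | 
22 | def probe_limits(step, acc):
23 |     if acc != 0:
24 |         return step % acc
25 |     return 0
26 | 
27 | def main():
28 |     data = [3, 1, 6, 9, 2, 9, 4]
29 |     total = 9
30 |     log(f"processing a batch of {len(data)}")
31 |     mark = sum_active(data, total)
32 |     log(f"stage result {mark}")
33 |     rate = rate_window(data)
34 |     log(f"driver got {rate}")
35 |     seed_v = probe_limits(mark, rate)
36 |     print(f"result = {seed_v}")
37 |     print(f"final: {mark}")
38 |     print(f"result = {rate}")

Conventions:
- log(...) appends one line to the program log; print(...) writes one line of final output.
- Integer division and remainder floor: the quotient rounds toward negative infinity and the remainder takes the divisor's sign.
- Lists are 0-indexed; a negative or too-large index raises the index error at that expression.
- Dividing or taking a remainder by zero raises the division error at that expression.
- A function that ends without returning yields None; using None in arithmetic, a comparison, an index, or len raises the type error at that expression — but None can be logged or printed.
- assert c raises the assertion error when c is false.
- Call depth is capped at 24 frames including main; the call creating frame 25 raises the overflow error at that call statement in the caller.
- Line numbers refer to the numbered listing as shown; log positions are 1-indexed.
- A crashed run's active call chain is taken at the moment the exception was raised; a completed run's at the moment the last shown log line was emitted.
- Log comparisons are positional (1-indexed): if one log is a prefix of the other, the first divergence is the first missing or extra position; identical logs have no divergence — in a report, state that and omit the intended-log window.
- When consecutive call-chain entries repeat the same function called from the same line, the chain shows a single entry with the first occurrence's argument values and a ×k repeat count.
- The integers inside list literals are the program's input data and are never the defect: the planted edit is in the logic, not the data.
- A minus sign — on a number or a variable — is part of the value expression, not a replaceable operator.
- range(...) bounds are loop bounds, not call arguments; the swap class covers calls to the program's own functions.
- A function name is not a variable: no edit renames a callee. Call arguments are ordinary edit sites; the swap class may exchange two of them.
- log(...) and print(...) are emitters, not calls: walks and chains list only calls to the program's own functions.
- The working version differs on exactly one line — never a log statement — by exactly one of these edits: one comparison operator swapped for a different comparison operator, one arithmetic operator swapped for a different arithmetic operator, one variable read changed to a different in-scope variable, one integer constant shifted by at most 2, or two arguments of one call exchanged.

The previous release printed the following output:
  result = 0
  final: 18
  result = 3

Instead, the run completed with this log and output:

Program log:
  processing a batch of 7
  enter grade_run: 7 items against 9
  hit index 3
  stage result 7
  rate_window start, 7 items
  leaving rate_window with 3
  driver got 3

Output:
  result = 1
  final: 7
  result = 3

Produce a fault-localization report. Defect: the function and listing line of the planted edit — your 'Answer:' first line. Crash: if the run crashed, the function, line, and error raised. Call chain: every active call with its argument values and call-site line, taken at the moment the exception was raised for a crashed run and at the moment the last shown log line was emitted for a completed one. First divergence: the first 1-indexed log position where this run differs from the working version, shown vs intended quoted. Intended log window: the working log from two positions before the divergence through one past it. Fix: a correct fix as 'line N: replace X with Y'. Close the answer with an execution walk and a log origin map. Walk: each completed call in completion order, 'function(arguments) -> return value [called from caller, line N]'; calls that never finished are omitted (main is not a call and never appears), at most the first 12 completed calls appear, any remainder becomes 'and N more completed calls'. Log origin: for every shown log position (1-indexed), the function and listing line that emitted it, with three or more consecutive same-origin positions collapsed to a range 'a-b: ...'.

Answer: the defect is in sum_active at line 11.
Key fact: Log line 4 is where behavior first shows: 'stage result 7' appears instead of 'stage result 18'.
Call chain: main.
First divergence: position 4 — the shown line 'stage result 7' should read 'stage result 18'.
Intended log window:
  2: enter grade_run: 7 items against 9
  3: hit index 3
  4: stage result 18
  5: rate_window start, 7 items
Execution walk:
  grade_run([3, 1, 6, 9, 2, 9, 4], 9) -> 3  [called from sum_active, line 8]
  sum_active([3, 1, 6, 9, 2, 9, 4], 9) -> 7  [called from main, line 31]
  rate_window([3, 1, 6, 9, 2, 9, 4]) -> 3  [called from main, line 33]
  probe_limits(7, 3) -> 1  [called from main, line 35]
Log origins:
  1 — main, line 30
  2 — grade_run, line 2
  3 — sum_active, line 9
  4 — main, line 32
  5 — rate_window, line 14
  6 — rate_window, line 19
  7 — main, line 34
A correct fix: line 11: replace `-` with `*`.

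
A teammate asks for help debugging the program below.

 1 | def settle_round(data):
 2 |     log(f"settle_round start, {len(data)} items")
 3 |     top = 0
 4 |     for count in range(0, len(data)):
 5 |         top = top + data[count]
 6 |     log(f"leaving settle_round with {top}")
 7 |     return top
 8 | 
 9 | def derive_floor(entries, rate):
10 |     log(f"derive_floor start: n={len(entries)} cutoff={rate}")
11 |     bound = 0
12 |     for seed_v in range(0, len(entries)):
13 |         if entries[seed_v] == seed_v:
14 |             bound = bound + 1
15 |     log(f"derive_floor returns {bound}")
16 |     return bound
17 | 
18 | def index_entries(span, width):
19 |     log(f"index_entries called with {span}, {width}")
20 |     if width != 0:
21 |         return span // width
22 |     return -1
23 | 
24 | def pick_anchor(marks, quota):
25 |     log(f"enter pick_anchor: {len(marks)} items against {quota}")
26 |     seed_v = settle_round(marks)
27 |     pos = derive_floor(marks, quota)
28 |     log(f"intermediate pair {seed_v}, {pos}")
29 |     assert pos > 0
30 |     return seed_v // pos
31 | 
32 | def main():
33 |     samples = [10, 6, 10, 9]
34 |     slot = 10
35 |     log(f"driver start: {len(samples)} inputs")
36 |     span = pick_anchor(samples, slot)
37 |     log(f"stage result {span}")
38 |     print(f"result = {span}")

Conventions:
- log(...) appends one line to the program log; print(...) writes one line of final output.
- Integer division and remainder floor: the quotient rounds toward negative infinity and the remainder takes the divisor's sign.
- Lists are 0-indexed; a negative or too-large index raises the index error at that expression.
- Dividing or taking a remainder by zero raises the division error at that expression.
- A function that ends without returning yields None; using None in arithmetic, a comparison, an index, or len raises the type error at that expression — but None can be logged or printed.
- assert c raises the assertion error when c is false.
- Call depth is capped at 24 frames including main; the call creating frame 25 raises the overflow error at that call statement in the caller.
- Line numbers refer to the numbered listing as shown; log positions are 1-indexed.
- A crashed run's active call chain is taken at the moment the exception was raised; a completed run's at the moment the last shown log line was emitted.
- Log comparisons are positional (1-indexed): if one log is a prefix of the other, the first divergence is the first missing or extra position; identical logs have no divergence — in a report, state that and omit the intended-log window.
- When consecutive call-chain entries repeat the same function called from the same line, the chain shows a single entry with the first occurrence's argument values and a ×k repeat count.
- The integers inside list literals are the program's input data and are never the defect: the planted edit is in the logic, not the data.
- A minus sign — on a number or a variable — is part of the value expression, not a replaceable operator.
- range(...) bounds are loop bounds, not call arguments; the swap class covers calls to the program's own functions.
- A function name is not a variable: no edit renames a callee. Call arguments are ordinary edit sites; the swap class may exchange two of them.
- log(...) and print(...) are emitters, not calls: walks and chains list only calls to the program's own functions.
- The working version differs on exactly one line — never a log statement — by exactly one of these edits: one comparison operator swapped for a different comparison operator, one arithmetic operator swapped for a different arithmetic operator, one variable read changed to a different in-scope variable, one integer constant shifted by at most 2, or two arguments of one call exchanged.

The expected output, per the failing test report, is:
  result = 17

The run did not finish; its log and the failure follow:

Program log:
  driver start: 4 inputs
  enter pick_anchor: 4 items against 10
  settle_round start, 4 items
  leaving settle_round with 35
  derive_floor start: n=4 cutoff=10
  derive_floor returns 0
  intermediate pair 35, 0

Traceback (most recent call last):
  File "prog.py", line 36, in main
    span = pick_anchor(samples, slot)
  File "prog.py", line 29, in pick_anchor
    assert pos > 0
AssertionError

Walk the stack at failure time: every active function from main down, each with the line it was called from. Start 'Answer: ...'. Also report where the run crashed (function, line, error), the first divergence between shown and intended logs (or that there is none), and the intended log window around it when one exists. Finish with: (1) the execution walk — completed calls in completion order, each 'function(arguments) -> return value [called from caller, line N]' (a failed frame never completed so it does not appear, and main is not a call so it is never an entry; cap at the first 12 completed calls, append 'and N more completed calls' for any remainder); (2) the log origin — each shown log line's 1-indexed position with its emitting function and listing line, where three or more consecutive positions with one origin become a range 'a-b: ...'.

Answer: main -> pick_anchor (called at line 36).
Core observation: The earliest visible damage is log position 6 — 'derive_floor returns 0' rather than the intended 'derive_floor returns 2'.
Crash: pick_anchor, line 29, AssertionError.
First divergence: at position 6 the run shows 'derive_floor returns 0' where the working version logs 'derive_floor returns 2'.
Intended log window:
  4: leaving settle_round with 35
  5: derive_floor start: n=4 cutoff=10
  6: derive_floor returns 2
  7: intermediate pair 35, 2
Execution walk:
  settle_round([10, 6, 10, 9]) -> 35  [called from pick_anchor, line 26]
  derive_floor([10, 6, 10, 9], 10) -> 0  [called from pick_anchor, line 27]
Origin of each log line:
  1: from main, line 35
  2: from pick_anchor, line 25
  3: from settle_round, line 2
  4: from settle_round, line 6
  5: from derive_floor, line 10
  6: from derive_floor, line 15
  7: from pick_anchor, line 28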